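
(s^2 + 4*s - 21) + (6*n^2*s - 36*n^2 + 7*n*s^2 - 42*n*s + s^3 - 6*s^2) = 6*n^2*s - 36*n^2 + 7*n*s^2 - 42*n*s + s^3 - 5*s^2 + 4*s - 21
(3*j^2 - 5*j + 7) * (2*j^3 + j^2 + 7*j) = 6*j^5 - 7*j^4 + 30*j^3 - 28*j^2 + 49*j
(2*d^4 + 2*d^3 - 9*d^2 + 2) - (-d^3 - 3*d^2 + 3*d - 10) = 2*d^4 + 3*d^3 - 6*d^2 - 3*d + 12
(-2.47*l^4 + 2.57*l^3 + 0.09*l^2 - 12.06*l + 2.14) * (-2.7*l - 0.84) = 6.669*l^5 - 4.8642*l^4 - 2.4018*l^3 + 32.4864*l^2 + 4.3524*l - 1.7976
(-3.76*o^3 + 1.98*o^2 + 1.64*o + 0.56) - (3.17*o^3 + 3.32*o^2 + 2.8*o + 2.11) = -6.93*o^3 - 1.34*o^2 - 1.16*o - 1.55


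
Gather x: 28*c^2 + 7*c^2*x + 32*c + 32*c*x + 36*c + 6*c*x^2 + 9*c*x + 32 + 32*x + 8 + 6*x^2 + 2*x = 28*c^2 + 68*c + x^2*(6*c + 6) + x*(7*c^2 + 41*c + 34) + 40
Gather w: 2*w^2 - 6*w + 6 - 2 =2*w^2 - 6*w + 4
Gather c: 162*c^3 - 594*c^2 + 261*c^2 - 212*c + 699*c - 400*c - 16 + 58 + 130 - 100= 162*c^3 - 333*c^2 + 87*c + 72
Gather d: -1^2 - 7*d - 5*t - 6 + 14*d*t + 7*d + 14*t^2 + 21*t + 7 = 14*d*t + 14*t^2 + 16*t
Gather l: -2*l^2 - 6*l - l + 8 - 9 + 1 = -2*l^2 - 7*l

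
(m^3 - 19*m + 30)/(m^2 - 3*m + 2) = (m^2 + 2*m - 15)/(m - 1)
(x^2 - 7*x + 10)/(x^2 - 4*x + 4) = (x - 5)/(x - 2)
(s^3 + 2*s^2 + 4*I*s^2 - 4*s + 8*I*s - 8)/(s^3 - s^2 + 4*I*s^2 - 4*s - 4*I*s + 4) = (s + 2)/(s - 1)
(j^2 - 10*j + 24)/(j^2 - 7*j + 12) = (j - 6)/(j - 3)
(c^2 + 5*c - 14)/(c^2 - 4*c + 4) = (c + 7)/(c - 2)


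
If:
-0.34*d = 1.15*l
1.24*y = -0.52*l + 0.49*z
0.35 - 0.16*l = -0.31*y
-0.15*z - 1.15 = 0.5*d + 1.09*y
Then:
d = 2.23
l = -0.66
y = -1.47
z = -4.42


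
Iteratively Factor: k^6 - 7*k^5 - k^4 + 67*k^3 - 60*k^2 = (k - 4)*(k^5 - 3*k^4 - 13*k^3 + 15*k^2) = (k - 4)*(k - 1)*(k^4 - 2*k^3 - 15*k^2) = k*(k - 4)*(k - 1)*(k^3 - 2*k^2 - 15*k) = k*(k - 5)*(k - 4)*(k - 1)*(k^2 + 3*k) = k^2*(k - 5)*(k - 4)*(k - 1)*(k + 3)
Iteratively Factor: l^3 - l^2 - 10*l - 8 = (l + 2)*(l^2 - 3*l - 4) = (l + 1)*(l + 2)*(l - 4)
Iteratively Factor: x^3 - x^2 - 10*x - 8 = (x + 1)*(x^2 - 2*x - 8) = (x - 4)*(x + 1)*(x + 2)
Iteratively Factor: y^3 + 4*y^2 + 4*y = (y + 2)*(y^2 + 2*y) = (y + 2)^2*(y)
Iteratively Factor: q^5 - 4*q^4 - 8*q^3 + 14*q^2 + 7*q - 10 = (q + 2)*(q^4 - 6*q^3 + 4*q^2 + 6*q - 5) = (q - 1)*(q + 2)*(q^3 - 5*q^2 - q + 5) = (q - 1)*(q + 1)*(q + 2)*(q^2 - 6*q + 5) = (q - 1)^2*(q + 1)*(q + 2)*(q - 5)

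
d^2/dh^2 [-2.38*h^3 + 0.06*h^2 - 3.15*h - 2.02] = 0.12 - 14.28*h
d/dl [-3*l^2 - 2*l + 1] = -6*l - 2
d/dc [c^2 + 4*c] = 2*c + 4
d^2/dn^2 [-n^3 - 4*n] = -6*n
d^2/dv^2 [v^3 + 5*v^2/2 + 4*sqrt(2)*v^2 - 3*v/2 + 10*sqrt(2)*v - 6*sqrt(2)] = 6*v + 5 + 8*sqrt(2)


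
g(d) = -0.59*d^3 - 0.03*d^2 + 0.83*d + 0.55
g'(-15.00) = -396.52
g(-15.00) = 1972.60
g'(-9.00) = -142.00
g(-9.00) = 420.76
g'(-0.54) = 0.35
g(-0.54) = 0.19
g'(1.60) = -3.80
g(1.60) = -0.62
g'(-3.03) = -15.24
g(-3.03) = 14.17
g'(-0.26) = 0.73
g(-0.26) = 0.34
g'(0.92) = -0.72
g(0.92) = 0.83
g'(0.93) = -0.76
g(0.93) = 0.82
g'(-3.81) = -24.63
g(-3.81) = 29.58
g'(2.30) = -8.67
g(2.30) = -4.88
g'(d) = -1.77*d^2 - 0.06*d + 0.83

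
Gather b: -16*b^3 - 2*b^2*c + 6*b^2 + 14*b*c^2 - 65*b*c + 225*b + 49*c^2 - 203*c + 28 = -16*b^3 + b^2*(6 - 2*c) + b*(14*c^2 - 65*c + 225) + 49*c^2 - 203*c + 28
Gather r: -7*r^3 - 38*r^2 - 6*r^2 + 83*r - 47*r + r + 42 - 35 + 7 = -7*r^3 - 44*r^2 + 37*r + 14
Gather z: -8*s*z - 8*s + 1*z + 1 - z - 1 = -8*s*z - 8*s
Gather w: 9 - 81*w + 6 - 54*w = 15 - 135*w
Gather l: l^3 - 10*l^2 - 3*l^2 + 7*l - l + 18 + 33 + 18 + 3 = l^3 - 13*l^2 + 6*l + 72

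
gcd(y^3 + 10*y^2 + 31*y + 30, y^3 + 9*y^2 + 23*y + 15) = y^2 + 8*y + 15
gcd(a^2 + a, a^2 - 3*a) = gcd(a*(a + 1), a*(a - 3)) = a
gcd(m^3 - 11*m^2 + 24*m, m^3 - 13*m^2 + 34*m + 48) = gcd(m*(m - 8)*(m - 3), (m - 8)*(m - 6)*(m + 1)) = m - 8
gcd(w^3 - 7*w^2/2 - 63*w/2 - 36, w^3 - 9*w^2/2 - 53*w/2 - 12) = w^2 - 5*w - 24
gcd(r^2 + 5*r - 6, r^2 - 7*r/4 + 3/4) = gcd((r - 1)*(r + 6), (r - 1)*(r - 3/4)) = r - 1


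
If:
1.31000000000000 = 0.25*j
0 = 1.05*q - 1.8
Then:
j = 5.24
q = 1.71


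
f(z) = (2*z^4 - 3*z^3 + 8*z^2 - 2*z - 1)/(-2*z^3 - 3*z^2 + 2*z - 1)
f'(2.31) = -0.49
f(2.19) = -1.48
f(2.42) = -1.59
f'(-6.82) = -0.59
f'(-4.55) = 0.50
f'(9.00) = -0.92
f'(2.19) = -0.46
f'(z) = (6*z^2 + 6*z - 2)*(2*z^4 - 3*z^3 + 8*z^2 - 2*z - 1)/(-2*z^3 - 3*z^2 + 2*z - 1)^2 + (8*z^3 - 9*z^2 + 16*z - 2)/(-2*z^3 - 3*z^2 + 2*z - 1)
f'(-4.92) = 0.14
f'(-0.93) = 6.20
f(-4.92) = 11.19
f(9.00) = -6.87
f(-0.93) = -3.04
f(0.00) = 1.00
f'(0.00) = 4.00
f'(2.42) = -0.51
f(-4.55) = 11.31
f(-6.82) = 11.79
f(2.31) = -1.54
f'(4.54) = -0.77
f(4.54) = -3.00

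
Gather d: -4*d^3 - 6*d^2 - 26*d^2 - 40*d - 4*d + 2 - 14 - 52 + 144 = -4*d^3 - 32*d^2 - 44*d + 80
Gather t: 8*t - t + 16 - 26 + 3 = 7*t - 7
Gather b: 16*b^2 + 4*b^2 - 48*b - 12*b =20*b^2 - 60*b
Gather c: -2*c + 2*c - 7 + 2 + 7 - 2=0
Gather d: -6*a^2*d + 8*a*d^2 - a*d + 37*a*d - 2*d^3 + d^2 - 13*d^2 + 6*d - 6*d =-2*d^3 + d^2*(8*a - 12) + d*(-6*a^2 + 36*a)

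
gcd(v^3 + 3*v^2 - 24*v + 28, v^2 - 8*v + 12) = v - 2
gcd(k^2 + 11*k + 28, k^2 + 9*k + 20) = k + 4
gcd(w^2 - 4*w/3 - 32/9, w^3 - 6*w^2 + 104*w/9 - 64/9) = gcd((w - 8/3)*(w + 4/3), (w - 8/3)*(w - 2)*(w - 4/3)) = w - 8/3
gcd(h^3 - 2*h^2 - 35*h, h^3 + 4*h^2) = h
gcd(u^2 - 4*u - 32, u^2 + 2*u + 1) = 1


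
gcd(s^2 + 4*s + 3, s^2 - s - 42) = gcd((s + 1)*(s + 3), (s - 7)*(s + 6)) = 1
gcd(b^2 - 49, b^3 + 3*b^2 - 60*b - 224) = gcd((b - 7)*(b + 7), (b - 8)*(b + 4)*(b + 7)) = b + 7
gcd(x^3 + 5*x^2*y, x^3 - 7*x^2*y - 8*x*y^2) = x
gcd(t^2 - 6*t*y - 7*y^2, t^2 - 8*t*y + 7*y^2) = -t + 7*y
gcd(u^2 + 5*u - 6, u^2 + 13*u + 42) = u + 6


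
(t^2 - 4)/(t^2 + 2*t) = (t - 2)/t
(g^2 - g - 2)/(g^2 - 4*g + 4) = (g + 1)/(g - 2)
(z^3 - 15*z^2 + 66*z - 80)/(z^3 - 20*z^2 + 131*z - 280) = (z - 2)/(z - 7)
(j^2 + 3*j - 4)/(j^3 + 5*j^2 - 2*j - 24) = (j - 1)/(j^2 + j - 6)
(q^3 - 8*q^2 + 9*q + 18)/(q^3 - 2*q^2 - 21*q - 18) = (q - 3)/(q + 3)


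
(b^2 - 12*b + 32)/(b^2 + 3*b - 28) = (b - 8)/(b + 7)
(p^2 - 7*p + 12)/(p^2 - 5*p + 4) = (p - 3)/(p - 1)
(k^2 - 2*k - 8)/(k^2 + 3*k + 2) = (k - 4)/(k + 1)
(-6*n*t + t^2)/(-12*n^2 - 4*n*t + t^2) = t/(2*n + t)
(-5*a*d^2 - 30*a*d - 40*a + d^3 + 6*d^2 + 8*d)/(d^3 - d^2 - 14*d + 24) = (-5*a*d - 10*a + d^2 + 2*d)/(d^2 - 5*d + 6)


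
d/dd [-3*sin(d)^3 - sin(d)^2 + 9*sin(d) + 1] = -2*sin(d)*cos(d) + 9*cos(d)^3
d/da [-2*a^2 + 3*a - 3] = 3 - 4*a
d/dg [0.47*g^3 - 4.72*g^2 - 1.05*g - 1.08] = 1.41*g^2 - 9.44*g - 1.05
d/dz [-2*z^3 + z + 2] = 1 - 6*z^2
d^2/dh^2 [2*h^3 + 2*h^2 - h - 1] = 12*h + 4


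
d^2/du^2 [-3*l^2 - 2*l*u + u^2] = 2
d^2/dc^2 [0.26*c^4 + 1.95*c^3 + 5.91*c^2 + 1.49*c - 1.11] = 3.12*c^2 + 11.7*c + 11.82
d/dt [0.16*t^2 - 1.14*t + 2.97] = 0.32*t - 1.14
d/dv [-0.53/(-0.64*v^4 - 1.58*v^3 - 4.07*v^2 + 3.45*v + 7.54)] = (-1.3568*v^3 - 2.5122*v^2 - 4.3142*v + 1.8285)/(0.64*v^4 + 1.58*v^3 + 4.07*v^2 - 3.45*v - 7.54)^2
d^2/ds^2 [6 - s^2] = -2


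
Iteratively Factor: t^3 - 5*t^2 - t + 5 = (t - 5)*(t^2 - 1) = (t - 5)*(t + 1)*(t - 1)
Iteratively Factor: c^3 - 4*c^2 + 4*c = (c - 2)*(c^2 - 2*c) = (c - 2)^2*(c)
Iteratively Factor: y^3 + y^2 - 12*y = (y - 3)*(y^2 + 4*y) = y*(y - 3)*(y + 4)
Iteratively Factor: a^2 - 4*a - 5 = (a + 1)*(a - 5)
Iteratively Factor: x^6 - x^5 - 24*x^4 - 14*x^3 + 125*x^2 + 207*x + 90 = (x - 3)*(x^5 + 2*x^4 - 18*x^3 - 68*x^2 - 79*x - 30) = (x - 3)*(x + 3)*(x^4 - x^3 - 15*x^2 - 23*x - 10) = (x - 3)*(x + 1)*(x + 3)*(x^3 - 2*x^2 - 13*x - 10) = (x - 3)*(x + 1)*(x + 2)*(x + 3)*(x^2 - 4*x - 5) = (x - 5)*(x - 3)*(x + 1)*(x + 2)*(x + 3)*(x + 1)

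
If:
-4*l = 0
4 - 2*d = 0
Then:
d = 2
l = 0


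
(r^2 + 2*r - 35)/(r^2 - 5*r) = (r + 7)/r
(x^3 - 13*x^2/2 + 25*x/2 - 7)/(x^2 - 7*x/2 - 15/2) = (-2*x^3 + 13*x^2 - 25*x + 14)/(-2*x^2 + 7*x + 15)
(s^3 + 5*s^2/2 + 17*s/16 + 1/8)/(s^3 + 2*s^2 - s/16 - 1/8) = (4*s + 1)/(4*s - 1)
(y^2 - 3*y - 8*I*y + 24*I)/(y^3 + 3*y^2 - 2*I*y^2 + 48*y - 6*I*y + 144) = (y - 3)/(y^2 + y*(3 + 6*I) + 18*I)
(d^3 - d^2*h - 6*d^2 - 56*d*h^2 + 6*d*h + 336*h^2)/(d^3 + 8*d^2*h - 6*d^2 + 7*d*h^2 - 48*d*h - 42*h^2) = (d - 8*h)/(d + h)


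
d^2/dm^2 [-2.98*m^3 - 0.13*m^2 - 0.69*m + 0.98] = -17.88*m - 0.26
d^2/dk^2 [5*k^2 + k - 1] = 10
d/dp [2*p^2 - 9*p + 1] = 4*p - 9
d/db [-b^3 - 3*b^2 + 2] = 3*b*(-b - 2)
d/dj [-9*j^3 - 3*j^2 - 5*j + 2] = -27*j^2 - 6*j - 5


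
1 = 1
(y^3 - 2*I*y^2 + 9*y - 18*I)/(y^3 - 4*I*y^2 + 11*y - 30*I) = (y - 3*I)/(y - 5*I)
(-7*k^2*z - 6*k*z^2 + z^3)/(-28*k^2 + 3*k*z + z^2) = z*(-7*k^2 - 6*k*z + z^2)/(-28*k^2 + 3*k*z + z^2)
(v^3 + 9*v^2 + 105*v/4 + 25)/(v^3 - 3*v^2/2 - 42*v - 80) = (v + 5/2)/(v - 8)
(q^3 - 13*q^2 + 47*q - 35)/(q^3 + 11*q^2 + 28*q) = (q^3 - 13*q^2 + 47*q - 35)/(q*(q^2 + 11*q + 28))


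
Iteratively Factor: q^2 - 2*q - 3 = (q - 3)*(q + 1)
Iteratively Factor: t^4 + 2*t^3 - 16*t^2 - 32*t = (t + 4)*(t^3 - 2*t^2 - 8*t) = (t - 4)*(t + 4)*(t^2 + 2*t) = t*(t - 4)*(t + 4)*(t + 2)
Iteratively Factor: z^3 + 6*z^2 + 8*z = (z + 2)*(z^2 + 4*z) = (z + 2)*(z + 4)*(z)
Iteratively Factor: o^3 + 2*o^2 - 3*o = (o)*(o^2 + 2*o - 3) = o*(o - 1)*(o + 3)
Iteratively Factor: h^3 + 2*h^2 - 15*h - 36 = (h + 3)*(h^2 - h - 12) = (h - 4)*(h + 3)*(h + 3)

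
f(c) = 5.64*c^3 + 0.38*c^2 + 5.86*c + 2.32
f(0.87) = 11.42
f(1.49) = 30.55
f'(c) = 16.92*c^2 + 0.76*c + 5.86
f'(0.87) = 19.33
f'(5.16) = 460.29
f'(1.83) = 63.91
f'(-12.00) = 2433.22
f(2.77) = 141.34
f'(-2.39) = 100.69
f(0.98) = 13.74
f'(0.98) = 22.85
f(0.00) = 2.32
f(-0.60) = -2.28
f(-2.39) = -86.51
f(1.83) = 48.88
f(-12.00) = -9759.20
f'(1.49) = 44.56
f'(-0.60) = 11.50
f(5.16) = 817.54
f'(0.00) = 5.86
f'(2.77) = 137.79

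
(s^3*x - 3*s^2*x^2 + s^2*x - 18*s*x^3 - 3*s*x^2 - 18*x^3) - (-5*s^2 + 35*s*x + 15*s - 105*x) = s^3*x - 3*s^2*x^2 + s^2*x + 5*s^2 - 18*s*x^3 - 3*s*x^2 - 35*s*x - 15*s - 18*x^3 + 105*x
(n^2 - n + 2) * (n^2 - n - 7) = n^4 - 2*n^3 - 4*n^2 + 5*n - 14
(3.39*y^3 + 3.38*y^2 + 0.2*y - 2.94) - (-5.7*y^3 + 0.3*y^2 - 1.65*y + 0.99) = 9.09*y^3 + 3.08*y^2 + 1.85*y - 3.93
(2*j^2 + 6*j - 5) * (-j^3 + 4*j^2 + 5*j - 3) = -2*j^5 + 2*j^4 + 39*j^3 + 4*j^2 - 43*j + 15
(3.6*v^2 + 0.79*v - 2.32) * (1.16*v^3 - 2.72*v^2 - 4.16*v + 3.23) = 4.176*v^5 - 8.8756*v^4 - 19.816*v^3 + 14.652*v^2 + 12.2029*v - 7.4936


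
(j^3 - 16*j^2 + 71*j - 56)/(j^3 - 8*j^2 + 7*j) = (j - 8)/j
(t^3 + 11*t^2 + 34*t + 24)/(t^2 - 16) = (t^2 + 7*t + 6)/(t - 4)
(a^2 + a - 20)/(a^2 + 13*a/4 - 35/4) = 4*(a - 4)/(4*a - 7)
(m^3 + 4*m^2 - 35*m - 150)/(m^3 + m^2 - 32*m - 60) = (m + 5)/(m + 2)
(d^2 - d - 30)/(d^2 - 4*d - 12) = (d + 5)/(d + 2)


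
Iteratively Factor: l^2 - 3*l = (l - 3)*(l)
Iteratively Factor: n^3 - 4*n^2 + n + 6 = (n - 2)*(n^2 - 2*n - 3) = (n - 3)*(n - 2)*(n + 1)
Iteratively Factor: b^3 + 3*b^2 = (b)*(b^2 + 3*b) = b^2*(b + 3)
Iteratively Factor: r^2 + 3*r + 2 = (r + 2)*(r + 1)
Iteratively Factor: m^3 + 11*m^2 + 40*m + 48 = (m + 4)*(m^2 + 7*m + 12) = (m + 4)^2*(m + 3)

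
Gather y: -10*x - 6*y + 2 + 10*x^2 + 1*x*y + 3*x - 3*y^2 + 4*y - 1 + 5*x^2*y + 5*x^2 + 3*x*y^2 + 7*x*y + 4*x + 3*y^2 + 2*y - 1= 15*x^2 + 3*x*y^2 - 3*x + y*(5*x^2 + 8*x)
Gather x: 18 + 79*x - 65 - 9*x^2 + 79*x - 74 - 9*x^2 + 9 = -18*x^2 + 158*x - 112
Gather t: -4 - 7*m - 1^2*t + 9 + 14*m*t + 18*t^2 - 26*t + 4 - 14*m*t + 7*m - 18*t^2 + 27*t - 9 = 0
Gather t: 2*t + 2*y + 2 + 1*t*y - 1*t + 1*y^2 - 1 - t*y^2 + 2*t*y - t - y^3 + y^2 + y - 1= t*(-y^2 + 3*y) - y^3 + 2*y^2 + 3*y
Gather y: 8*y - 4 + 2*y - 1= 10*y - 5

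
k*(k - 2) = k^2 - 2*k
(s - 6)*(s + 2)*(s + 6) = s^3 + 2*s^2 - 36*s - 72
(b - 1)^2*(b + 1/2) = b^3 - 3*b^2/2 + 1/2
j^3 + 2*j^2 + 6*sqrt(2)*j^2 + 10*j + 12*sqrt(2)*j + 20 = (j + 2)*(j + sqrt(2))*(j + 5*sqrt(2))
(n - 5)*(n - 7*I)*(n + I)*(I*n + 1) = I*n^4 + 7*n^3 - 5*I*n^3 - 35*n^2 + I*n^2 + 7*n - 5*I*n - 35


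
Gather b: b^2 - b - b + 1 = b^2 - 2*b + 1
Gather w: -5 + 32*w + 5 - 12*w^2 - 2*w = -12*w^2 + 30*w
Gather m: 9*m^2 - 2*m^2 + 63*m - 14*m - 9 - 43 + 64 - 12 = 7*m^2 + 49*m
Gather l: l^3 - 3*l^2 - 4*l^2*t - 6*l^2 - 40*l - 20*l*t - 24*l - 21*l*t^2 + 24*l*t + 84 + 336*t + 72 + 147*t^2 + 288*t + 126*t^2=l^3 + l^2*(-4*t - 9) + l*(-21*t^2 + 4*t - 64) + 273*t^2 + 624*t + 156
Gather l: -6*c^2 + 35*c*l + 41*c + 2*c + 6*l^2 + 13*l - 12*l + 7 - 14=-6*c^2 + 43*c + 6*l^2 + l*(35*c + 1) - 7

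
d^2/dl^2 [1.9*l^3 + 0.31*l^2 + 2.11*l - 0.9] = 11.4*l + 0.62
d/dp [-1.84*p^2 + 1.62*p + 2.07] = 1.62 - 3.68*p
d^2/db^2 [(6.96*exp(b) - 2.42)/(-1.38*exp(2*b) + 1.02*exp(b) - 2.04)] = (-13.254624*exp(4*b) + 8.63769600000001*exp(3*b) + 107.343576*exp(2*b) - 39.215736*exp(b) - 23.9292)*exp(b)/(2.628072*exp(6*b) - 5.827464*exp(5*b) + 15.962184*exp(4*b) - 18.290232*exp(3*b) + 23.596272*exp(2*b) - 12.734496*exp(b) + 8.489664)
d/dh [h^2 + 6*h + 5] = 2*h + 6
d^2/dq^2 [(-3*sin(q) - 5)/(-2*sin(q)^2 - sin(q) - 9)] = (-12*sin(q)^5 - 74*sin(q)^4 + 318*sin(q)^3 + 502*sin(q)^2 - 462*sin(q) - 224)/(sin(q) - cos(2*q) + 10)^3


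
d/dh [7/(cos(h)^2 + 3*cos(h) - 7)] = 7*(2*cos(h) + 3)*sin(h)/(cos(h)^2 + 3*cos(h) - 7)^2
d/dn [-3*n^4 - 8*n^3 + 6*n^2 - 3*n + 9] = -12*n^3 - 24*n^2 + 12*n - 3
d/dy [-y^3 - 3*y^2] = 3*y*(-y - 2)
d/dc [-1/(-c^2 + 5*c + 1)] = (5 - 2*c)/(-c^2 + 5*c + 1)^2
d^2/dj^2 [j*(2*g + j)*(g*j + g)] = 2*g*(2*g + 3*j + 1)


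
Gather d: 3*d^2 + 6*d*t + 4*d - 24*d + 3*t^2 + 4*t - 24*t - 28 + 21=3*d^2 + d*(6*t - 20) + 3*t^2 - 20*t - 7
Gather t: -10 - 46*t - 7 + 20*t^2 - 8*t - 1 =20*t^2 - 54*t - 18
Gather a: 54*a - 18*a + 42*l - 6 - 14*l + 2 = 36*a + 28*l - 4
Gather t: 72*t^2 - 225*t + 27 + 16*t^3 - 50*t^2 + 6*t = 16*t^3 + 22*t^2 - 219*t + 27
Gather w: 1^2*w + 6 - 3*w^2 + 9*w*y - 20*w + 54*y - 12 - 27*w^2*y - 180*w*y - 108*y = w^2*(-27*y - 3) + w*(-171*y - 19) - 54*y - 6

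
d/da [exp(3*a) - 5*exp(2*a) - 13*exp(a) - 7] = (3*exp(2*a) - 10*exp(a) - 13)*exp(a)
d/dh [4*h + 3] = 4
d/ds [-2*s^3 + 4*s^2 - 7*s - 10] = -6*s^2 + 8*s - 7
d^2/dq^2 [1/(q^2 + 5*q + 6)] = 2*(-q^2 - 5*q + (2*q + 5)^2 - 6)/(q^2 + 5*q + 6)^3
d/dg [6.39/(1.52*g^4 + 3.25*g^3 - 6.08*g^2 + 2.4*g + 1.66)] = (-38.8512*g^3 - 62.3025*g^2 + 77.7024*g - 15.336)/(1.52*g^4 + 3.25*g^3 - 6.08*g^2 + 2.4*g + 1.66)^2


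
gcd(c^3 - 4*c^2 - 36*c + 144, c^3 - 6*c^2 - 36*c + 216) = c^2 - 36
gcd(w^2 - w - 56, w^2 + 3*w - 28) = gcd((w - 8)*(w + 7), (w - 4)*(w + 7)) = w + 7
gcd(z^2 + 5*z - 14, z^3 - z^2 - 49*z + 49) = z + 7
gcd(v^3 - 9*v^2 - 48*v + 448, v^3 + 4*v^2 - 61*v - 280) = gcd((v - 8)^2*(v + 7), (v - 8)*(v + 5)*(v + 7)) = v^2 - v - 56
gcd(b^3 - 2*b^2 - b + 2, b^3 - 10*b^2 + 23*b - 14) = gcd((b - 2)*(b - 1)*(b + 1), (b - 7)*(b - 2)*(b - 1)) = b^2 - 3*b + 2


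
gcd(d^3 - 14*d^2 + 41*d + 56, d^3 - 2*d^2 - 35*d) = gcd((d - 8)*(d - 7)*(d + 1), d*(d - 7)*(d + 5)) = d - 7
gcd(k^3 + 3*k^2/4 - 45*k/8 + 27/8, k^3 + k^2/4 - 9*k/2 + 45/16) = k^2 - 9*k/4 + 9/8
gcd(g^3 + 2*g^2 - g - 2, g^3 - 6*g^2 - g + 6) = g^2 - 1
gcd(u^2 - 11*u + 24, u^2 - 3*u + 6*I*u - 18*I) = u - 3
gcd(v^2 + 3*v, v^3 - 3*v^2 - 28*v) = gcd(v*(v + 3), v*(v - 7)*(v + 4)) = v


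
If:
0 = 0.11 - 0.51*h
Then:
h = 0.22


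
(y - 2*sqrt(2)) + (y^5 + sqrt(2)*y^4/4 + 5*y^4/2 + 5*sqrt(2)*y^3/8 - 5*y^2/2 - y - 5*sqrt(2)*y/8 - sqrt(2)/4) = y^5 + sqrt(2)*y^4/4 + 5*y^4/2 + 5*sqrt(2)*y^3/8 - 5*y^2/2 - 5*sqrt(2)*y/8 - 9*sqrt(2)/4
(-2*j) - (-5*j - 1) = 3*j + 1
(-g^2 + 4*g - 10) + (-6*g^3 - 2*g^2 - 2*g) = -6*g^3 - 3*g^2 + 2*g - 10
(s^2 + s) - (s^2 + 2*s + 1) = -s - 1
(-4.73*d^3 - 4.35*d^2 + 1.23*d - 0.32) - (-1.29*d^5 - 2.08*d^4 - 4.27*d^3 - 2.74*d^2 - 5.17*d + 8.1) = 1.29*d^5 + 2.08*d^4 - 0.460000000000001*d^3 - 1.61*d^2 + 6.4*d - 8.42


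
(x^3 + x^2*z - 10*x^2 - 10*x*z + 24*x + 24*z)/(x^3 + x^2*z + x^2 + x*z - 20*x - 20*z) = (x - 6)/(x + 5)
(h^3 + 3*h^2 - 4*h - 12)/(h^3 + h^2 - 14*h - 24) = (h - 2)/(h - 4)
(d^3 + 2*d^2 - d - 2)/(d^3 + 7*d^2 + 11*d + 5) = (d^2 + d - 2)/(d^2 + 6*d + 5)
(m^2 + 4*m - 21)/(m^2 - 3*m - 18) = (-m^2 - 4*m + 21)/(-m^2 + 3*m + 18)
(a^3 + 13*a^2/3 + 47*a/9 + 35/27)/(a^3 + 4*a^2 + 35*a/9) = (a + 1/3)/a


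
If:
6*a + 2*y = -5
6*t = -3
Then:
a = -y/3 - 5/6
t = -1/2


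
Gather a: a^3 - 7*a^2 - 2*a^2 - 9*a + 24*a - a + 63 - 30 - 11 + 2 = a^3 - 9*a^2 + 14*a + 24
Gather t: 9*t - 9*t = 0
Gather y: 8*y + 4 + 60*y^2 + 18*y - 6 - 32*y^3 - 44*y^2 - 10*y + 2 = -32*y^3 + 16*y^2 + 16*y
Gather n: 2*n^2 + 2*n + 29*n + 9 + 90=2*n^2 + 31*n + 99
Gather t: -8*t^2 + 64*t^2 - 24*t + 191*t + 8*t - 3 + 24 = 56*t^2 + 175*t + 21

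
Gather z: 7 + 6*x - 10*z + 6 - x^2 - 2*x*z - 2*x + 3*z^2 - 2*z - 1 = -x^2 + 4*x + 3*z^2 + z*(-2*x - 12) + 12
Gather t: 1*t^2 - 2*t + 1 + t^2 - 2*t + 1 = 2*t^2 - 4*t + 2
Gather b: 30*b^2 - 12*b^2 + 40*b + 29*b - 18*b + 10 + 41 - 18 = 18*b^2 + 51*b + 33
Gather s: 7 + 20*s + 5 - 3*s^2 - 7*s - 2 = -3*s^2 + 13*s + 10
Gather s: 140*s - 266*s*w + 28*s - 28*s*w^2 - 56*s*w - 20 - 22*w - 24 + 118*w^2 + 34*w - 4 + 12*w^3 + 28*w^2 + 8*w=s*(-28*w^2 - 322*w + 168) + 12*w^3 + 146*w^2 + 20*w - 48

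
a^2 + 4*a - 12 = (a - 2)*(a + 6)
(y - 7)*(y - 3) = y^2 - 10*y + 21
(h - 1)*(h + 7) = h^2 + 6*h - 7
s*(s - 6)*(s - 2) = s^3 - 8*s^2 + 12*s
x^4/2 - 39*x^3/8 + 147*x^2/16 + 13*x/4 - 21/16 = (x/2 + 1/4)*(x - 7)*(x - 3)*(x - 1/4)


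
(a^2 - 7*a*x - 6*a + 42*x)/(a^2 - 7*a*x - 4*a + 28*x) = (a - 6)/(a - 4)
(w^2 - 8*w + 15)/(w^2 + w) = (w^2 - 8*w + 15)/(w*(w + 1))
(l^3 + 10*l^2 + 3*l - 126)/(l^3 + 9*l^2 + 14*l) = (l^2 + 3*l - 18)/(l*(l + 2))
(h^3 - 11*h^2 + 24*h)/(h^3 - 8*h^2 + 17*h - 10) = h*(h^2 - 11*h + 24)/(h^3 - 8*h^2 + 17*h - 10)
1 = 1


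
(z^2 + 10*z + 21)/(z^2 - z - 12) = (z + 7)/(z - 4)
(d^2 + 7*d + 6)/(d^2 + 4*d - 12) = (d + 1)/(d - 2)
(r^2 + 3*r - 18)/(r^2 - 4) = (r^2 + 3*r - 18)/(r^2 - 4)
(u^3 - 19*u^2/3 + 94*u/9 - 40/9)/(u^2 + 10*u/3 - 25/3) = (3*u^2 - 14*u + 8)/(3*(u + 5))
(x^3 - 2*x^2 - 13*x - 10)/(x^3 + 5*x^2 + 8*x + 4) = (x - 5)/(x + 2)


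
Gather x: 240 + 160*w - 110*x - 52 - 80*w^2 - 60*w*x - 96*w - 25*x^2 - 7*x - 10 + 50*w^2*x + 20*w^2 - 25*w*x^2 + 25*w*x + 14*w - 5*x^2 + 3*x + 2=-60*w^2 + 78*w + x^2*(-25*w - 30) + x*(50*w^2 - 35*w - 114) + 180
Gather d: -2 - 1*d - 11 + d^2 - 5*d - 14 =d^2 - 6*d - 27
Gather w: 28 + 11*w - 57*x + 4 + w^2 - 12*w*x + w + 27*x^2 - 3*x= w^2 + w*(12 - 12*x) + 27*x^2 - 60*x + 32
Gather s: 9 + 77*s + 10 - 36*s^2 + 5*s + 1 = -36*s^2 + 82*s + 20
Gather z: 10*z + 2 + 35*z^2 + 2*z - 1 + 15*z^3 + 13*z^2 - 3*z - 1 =15*z^3 + 48*z^2 + 9*z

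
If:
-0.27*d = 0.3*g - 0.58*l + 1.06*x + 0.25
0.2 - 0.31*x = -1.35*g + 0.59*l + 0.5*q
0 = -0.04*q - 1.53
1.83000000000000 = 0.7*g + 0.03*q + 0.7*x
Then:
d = 85.6162227602906 - 8.85875706214689*x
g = 4.25357142857143 - x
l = 42.486985472155 - 2.8135593220339*x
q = -38.25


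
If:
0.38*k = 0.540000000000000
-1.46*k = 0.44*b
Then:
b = -4.72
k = 1.42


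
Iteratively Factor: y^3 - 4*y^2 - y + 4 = (y + 1)*(y^2 - 5*y + 4) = (y - 4)*(y + 1)*(y - 1)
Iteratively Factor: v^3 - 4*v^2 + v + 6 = (v + 1)*(v^2 - 5*v + 6) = (v - 2)*(v + 1)*(v - 3)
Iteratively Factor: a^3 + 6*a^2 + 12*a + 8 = (a + 2)*(a^2 + 4*a + 4) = (a + 2)^2*(a + 2)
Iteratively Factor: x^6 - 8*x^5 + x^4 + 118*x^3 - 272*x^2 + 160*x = (x - 2)*(x^5 - 6*x^4 - 11*x^3 + 96*x^2 - 80*x) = (x - 4)*(x - 2)*(x^4 - 2*x^3 - 19*x^2 + 20*x) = x*(x - 4)*(x - 2)*(x^3 - 2*x^2 - 19*x + 20) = x*(x - 4)*(x - 2)*(x + 4)*(x^2 - 6*x + 5) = x*(x - 4)*(x - 2)*(x - 1)*(x + 4)*(x - 5)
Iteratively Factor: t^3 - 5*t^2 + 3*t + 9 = (t - 3)*(t^2 - 2*t - 3) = (t - 3)*(t + 1)*(t - 3)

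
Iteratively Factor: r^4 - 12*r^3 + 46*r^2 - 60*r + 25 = (r - 5)*(r^3 - 7*r^2 + 11*r - 5) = (r - 5)*(r - 1)*(r^2 - 6*r + 5) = (r - 5)*(r - 1)^2*(r - 5)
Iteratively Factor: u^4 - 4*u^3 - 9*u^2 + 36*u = (u)*(u^3 - 4*u^2 - 9*u + 36) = u*(u + 3)*(u^2 - 7*u + 12) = u*(u - 3)*(u + 3)*(u - 4)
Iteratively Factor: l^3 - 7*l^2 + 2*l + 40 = (l - 4)*(l^2 - 3*l - 10) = (l - 4)*(l + 2)*(l - 5)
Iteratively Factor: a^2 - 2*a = (a)*(a - 2)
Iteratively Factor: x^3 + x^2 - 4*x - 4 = (x - 2)*(x^2 + 3*x + 2) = (x - 2)*(x + 2)*(x + 1)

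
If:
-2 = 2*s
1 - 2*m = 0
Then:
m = 1/2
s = -1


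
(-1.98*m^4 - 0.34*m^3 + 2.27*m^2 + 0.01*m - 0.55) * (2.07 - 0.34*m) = 0.6732*m^5 - 3.983*m^4 - 1.4756*m^3 + 4.6955*m^2 + 0.2077*m - 1.1385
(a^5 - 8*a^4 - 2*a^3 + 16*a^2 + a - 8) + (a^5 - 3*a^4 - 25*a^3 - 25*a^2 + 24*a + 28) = 2*a^5 - 11*a^4 - 27*a^3 - 9*a^2 + 25*a + 20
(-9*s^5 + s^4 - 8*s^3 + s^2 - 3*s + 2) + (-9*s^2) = -9*s^5 + s^4 - 8*s^3 - 8*s^2 - 3*s + 2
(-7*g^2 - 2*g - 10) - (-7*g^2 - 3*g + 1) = g - 11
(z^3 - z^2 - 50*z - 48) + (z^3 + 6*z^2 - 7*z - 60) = 2*z^3 + 5*z^2 - 57*z - 108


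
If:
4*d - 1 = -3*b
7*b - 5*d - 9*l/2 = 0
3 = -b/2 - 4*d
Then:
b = 8/5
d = -19/20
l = 319/90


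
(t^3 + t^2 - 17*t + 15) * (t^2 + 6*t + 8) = t^5 + 7*t^4 - 3*t^3 - 79*t^2 - 46*t + 120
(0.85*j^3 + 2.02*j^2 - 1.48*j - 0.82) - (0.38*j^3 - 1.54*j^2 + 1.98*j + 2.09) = 0.47*j^3 + 3.56*j^2 - 3.46*j - 2.91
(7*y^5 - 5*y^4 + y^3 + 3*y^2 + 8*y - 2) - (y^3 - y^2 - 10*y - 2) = 7*y^5 - 5*y^4 + 4*y^2 + 18*y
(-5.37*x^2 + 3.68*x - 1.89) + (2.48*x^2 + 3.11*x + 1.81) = -2.89*x^2 + 6.79*x - 0.0799999999999998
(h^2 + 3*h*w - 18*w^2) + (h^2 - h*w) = 2*h^2 + 2*h*w - 18*w^2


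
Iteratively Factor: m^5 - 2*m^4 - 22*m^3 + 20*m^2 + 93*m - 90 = (m - 5)*(m^4 + 3*m^3 - 7*m^2 - 15*m + 18) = (m - 5)*(m + 3)*(m^3 - 7*m + 6) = (m - 5)*(m - 1)*(m + 3)*(m^2 + m - 6) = (m - 5)*(m - 2)*(m - 1)*(m + 3)*(m + 3)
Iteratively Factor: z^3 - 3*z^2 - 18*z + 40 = (z + 4)*(z^2 - 7*z + 10) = (z - 2)*(z + 4)*(z - 5)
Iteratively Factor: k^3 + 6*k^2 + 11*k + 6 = (k + 1)*(k^2 + 5*k + 6) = (k + 1)*(k + 3)*(k + 2)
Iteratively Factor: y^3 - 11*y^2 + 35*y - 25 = (y - 1)*(y^2 - 10*y + 25) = (y - 5)*(y - 1)*(y - 5)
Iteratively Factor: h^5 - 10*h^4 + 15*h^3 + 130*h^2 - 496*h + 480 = (h - 5)*(h^4 - 5*h^3 - 10*h^2 + 80*h - 96) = (h - 5)*(h - 4)*(h^3 - h^2 - 14*h + 24) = (h - 5)*(h - 4)*(h + 4)*(h^2 - 5*h + 6) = (h - 5)*(h - 4)*(h - 2)*(h + 4)*(h - 3)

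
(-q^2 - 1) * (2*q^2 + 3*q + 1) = -2*q^4 - 3*q^3 - 3*q^2 - 3*q - 1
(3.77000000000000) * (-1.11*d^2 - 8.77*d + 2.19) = -4.1847*d^2 - 33.0629*d + 8.2563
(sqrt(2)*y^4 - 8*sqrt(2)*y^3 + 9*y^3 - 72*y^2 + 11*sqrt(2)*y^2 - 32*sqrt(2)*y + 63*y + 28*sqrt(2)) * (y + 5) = sqrt(2)*y^5 - 3*sqrt(2)*y^4 + 9*y^4 - 29*sqrt(2)*y^3 - 27*y^3 - 297*y^2 + 23*sqrt(2)*y^2 - 132*sqrt(2)*y + 315*y + 140*sqrt(2)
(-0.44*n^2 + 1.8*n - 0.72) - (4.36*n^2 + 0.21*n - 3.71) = -4.8*n^2 + 1.59*n + 2.99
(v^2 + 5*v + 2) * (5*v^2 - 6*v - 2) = 5*v^4 + 19*v^3 - 22*v^2 - 22*v - 4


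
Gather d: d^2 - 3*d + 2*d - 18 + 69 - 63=d^2 - d - 12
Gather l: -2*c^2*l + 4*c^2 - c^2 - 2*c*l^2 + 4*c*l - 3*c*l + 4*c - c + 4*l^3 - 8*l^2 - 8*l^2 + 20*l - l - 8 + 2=3*c^2 + 3*c + 4*l^3 + l^2*(-2*c - 16) + l*(-2*c^2 + c + 19) - 6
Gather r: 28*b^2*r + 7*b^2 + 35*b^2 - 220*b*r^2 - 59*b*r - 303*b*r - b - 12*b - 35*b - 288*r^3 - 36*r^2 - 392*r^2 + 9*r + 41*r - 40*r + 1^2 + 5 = 42*b^2 - 48*b - 288*r^3 + r^2*(-220*b - 428) + r*(28*b^2 - 362*b + 10) + 6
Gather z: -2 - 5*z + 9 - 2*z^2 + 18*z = -2*z^2 + 13*z + 7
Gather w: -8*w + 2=2 - 8*w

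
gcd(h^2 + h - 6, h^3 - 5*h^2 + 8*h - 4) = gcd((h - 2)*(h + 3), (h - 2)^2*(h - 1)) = h - 2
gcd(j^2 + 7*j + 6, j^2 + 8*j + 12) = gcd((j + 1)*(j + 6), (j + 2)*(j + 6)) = j + 6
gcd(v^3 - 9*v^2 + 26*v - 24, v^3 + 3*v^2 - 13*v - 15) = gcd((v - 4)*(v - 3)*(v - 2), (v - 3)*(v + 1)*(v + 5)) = v - 3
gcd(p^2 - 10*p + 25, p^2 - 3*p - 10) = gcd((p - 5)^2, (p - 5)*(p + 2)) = p - 5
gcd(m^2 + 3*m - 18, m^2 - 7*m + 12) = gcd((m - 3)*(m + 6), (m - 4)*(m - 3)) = m - 3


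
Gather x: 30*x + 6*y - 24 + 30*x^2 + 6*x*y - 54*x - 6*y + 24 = 30*x^2 + x*(6*y - 24)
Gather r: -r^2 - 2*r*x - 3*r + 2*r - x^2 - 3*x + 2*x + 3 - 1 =-r^2 + r*(-2*x - 1) - x^2 - x + 2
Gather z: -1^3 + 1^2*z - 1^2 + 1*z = 2*z - 2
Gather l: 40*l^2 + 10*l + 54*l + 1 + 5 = 40*l^2 + 64*l + 6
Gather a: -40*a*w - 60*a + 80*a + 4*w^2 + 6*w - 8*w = a*(20 - 40*w) + 4*w^2 - 2*w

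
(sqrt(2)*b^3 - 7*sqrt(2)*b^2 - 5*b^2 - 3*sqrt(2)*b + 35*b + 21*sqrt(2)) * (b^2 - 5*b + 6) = sqrt(2)*b^5 - 12*sqrt(2)*b^4 - 5*b^4 + 38*sqrt(2)*b^3 + 60*b^3 - 205*b^2 - 6*sqrt(2)*b^2 - 123*sqrt(2)*b + 210*b + 126*sqrt(2)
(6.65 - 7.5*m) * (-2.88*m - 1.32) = 21.6*m^2 - 9.252*m - 8.778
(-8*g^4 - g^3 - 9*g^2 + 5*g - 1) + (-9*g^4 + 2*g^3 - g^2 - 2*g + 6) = -17*g^4 + g^3 - 10*g^2 + 3*g + 5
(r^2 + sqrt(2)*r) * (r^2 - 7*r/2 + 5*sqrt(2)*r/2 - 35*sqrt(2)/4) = r^4 - 7*r^3/2 + 7*sqrt(2)*r^3/2 - 49*sqrt(2)*r^2/4 + 5*r^2 - 35*r/2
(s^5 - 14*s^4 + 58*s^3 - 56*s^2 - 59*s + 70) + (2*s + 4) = s^5 - 14*s^4 + 58*s^3 - 56*s^2 - 57*s + 74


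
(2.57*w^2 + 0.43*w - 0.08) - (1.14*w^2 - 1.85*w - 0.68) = 1.43*w^2 + 2.28*w + 0.6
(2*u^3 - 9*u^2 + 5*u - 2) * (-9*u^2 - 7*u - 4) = -18*u^5 + 67*u^4 + 10*u^3 + 19*u^2 - 6*u + 8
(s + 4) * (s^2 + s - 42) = s^3 + 5*s^2 - 38*s - 168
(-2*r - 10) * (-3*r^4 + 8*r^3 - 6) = 6*r^5 + 14*r^4 - 80*r^3 + 12*r + 60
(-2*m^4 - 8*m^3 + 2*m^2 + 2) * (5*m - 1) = -10*m^5 - 38*m^4 + 18*m^3 - 2*m^2 + 10*m - 2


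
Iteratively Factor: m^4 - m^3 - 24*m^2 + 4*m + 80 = (m + 4)*(m^3 - 5*m^2 - 4*m + 20) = (m + 2)*(m + 4)*(m^2 - 7*m + 10) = (m - 2)*(m + 2)*(m + 4)*(m - 5)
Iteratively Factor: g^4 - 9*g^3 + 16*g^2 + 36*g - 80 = (g + 2)*(g^3 - 11*g^2 + 38*g - 40) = (g - 5)*(g + 2)*(g^2 - 6*g + 8) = (g - 5)*(g - 2)*(g + 2)*(g - 4)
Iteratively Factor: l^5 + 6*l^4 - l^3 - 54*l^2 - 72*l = (l + 3)*(l^4 + 3*l^3 - 10*l^2 - 24*l) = (l + 3)*(l + 4)*(l^3 - l^2 - 6*l) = l*(l + 3)*(l + 4)*(l^2 - l - 6) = l*(l - 3)*(l + 3)*(l + 4)*(l + 2)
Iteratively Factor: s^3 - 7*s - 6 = (s + 2)*(s^2 - 2*s - 3) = (s - 3)*(s + 2)*(s + 1)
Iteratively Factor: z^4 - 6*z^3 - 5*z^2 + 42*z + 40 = (z - 4)*(z^3 - 2*z^2 - 13*z - 10) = (z - 4)*(z + 1)*(z^2 - 3*z - 10) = (z - 4)*(z + 1)*(z + 2)*(z - 5)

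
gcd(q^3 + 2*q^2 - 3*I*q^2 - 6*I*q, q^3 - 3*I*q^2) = q^2 - 3*I*q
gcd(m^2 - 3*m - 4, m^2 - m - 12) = m - 4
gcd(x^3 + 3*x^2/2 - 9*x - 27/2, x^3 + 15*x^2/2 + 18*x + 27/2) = x^2 + 9*x/2 + 9/2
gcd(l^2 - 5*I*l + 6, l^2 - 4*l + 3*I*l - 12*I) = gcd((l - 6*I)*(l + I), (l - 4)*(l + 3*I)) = 1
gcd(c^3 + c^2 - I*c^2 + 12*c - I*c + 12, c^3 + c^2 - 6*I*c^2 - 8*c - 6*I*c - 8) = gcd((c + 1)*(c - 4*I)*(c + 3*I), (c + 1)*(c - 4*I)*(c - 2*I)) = c^2 + c*(1 - 4*I) - 4*I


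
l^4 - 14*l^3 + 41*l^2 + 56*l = l*(l - 8)*(l - 7)*(l + 1)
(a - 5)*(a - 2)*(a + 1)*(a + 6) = a^4 - 33*a^2 + 28*a + 60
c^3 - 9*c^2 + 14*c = c*(c - 7)*(c - 2)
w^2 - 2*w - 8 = (w - 4)*(w + 2)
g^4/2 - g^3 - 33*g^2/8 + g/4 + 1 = (g/2 + 1)*(g - 4)*(g - 1/2)*(g + 1/2)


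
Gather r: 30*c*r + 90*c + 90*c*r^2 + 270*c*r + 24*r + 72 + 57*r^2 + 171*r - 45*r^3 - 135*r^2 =90*c - 45*r^3 + r^2*(90*c - 78) + r*(300*c + 195) + 72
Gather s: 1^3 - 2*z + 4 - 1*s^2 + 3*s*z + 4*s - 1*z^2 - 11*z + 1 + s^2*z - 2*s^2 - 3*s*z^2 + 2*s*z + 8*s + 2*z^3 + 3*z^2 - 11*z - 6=s^2*(z - 3) + s*(-3*z^2 + 5*z + 12) + 2*z^3 + 2*z^2 - 24*z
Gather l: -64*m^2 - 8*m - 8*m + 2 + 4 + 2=-64*m^2 - 16*m + 8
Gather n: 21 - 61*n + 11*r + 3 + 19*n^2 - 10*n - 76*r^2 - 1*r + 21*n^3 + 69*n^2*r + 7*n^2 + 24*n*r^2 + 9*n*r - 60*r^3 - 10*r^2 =21*n^3 + n^2*(69*r + 26) + n*(24*r^2 + 9*r - 71) - 60*r^3 - 86*r^2 + 10*r + 24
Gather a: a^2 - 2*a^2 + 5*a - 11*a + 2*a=-a^2 - 4*a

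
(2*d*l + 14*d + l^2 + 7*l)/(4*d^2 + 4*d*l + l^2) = (l + 7)/(2*d + l)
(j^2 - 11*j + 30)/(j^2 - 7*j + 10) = (j - 6)/(j - 2)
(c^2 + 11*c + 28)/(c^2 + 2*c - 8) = (c + 7)/(c - 2)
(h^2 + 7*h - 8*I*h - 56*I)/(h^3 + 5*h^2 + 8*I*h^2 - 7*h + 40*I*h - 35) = (h^2 + h*(7 - 8*I) - 56*I)/(h^3 + h^2*(5 + 8*I) + h*(-7 + 40*I) - 35)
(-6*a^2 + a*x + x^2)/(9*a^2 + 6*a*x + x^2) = (-2*a + x)/(3*a + x)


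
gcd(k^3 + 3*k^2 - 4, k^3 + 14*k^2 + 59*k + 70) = k + 2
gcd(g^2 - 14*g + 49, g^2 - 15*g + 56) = g - 7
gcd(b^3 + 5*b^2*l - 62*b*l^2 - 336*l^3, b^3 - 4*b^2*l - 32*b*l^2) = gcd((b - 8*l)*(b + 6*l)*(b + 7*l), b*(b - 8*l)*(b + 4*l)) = b - 8*l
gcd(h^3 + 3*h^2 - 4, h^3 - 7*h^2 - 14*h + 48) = 1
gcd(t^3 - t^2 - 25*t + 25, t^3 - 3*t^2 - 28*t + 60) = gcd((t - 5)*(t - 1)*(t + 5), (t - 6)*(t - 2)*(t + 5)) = t + 5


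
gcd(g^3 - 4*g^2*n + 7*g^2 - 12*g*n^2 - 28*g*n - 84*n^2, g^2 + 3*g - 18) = 1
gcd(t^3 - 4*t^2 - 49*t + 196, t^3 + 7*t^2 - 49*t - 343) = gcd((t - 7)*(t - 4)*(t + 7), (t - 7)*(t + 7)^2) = t^2 - 49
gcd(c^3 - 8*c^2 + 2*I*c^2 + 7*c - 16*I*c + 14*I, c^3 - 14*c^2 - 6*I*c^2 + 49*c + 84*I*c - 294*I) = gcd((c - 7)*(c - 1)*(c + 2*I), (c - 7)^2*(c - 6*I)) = c - 7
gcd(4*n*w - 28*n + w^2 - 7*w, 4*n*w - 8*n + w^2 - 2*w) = 4*n + w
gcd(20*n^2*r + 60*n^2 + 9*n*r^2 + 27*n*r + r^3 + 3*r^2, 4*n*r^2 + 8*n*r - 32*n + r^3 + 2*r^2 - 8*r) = 4*n + r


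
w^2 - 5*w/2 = w*(w - 5/2)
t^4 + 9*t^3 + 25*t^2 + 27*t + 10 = (t + 1)^2*(t + 2)*(t + 5)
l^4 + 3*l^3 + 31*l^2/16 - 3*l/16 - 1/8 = (l - 1/4)*(l + 1/4)*(l + 1)*(l + 2)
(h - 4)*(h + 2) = h^2 - 2*h - 8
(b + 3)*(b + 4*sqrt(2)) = b^2 + 3*b + 4*sqrt(2)*b + 12*sqrt(2)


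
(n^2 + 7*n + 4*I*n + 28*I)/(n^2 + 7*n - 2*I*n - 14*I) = (n + 4*I)/(n - 2*I)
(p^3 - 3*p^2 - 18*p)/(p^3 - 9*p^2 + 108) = p/(p - 6)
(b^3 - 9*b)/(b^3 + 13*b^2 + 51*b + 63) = b*(b - 3)/(b^2 + 10*b + 21)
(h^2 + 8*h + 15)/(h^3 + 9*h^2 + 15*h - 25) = (h + 3)/(h^2 + 4*h - 5)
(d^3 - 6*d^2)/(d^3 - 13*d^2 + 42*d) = d/(d - 7)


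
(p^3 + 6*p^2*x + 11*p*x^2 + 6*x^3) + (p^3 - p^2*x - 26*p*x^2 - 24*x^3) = 2*p^3 + 5*p^2*x - 15*p*x^2 - 18*x^3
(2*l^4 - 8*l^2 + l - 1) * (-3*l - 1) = -6*l^5 - 2*l^4 + 24*l^3 + 5*l^2 + 2*l + 1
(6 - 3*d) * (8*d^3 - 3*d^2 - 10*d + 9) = -24*d^4 + 57*d^3 + 12*d^2 - 87*d + 54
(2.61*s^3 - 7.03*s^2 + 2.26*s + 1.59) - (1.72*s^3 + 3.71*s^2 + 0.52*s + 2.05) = 0.89*s^3 - 10.74*s^2 + 1.74*s - 0.46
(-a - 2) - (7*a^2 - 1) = -7*a^2 - a - 1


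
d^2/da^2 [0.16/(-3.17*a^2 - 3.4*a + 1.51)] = (3.215648*a^2 + 3.44896*a - 0.16*(6.34*a + 3.4)*(12.68*a + 6.8) - 1.531744)/(3.17*a^2 + 3.4*a - 1.51)^3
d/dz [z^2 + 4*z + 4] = 2*z + 4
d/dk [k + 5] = 1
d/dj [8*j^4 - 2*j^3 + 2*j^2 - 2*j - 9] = 32*j^3 - 6*j^2 + 4*j - 2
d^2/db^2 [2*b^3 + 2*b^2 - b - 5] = 12*b + 4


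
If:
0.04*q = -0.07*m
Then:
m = -0.571428571428571*q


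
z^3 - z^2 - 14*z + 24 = (z - 3)*(z - 2)*(z + 4)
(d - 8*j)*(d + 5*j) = d^2 - 3*d*j - 40*j^2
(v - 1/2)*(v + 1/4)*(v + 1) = v^3 + 3*v^2/4 - 3*v/8 - 1/8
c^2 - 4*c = c*(c - 4)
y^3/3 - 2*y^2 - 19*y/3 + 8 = (y/3 + 1)*(y - 8)*(y - 1)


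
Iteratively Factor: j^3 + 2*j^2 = (j + 2)*(j^2) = j*(j + 2)*(j)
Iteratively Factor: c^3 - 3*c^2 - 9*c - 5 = (c - 5)*(c^2 + 2*c + 1) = (c - 5)*(c + 1)*(c + 1)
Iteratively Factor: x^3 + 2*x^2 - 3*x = (x + 3)*(x^2 - x) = x*(x + 3)*(x - 1)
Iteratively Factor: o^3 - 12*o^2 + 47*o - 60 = (o - 4)*(o^2 - 8*o + 15) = (o - 4)*(o - 3)*(o - 5)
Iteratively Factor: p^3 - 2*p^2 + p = (p)*(p^2 - 2*p + 1) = p*(p - 1)*(p - 1)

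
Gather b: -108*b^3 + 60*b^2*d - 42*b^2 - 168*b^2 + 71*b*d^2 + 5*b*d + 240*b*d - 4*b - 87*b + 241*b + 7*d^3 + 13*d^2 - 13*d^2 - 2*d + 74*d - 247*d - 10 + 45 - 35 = -108*b^3 + b^2*(60*d - 210) + b*(71*d^2 + 245*d + 150) + 7*d^3 - 175*d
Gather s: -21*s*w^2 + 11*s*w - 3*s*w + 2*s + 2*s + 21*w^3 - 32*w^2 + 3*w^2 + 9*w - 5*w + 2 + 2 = s*(-21*w^2 + 8*w + 4) + 21*w^3 - 29*w^2 + 4*w + 4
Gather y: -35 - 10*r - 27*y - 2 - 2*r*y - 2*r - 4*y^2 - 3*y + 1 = -12*r - 4*y^2 + y*(-2*r - 30) - 36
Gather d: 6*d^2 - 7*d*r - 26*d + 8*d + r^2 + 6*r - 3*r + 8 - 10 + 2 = 6*d^2 + d*(-7*r - 18) + r^2 + 3*r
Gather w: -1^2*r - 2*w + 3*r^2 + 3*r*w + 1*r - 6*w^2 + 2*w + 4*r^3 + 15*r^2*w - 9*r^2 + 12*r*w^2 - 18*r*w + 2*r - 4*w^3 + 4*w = 4*r^3 - 6*r^2 + 2*r - 4*w^3 + w^2*(12*r - 6) + w*(15*r^2 - 15*r + 4)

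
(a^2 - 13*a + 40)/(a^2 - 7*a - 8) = (a - 5)/(a + 1)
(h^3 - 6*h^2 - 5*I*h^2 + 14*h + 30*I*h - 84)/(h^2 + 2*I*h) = h - 6 - 7*I + 42*I/h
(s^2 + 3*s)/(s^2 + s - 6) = s/(s - 2)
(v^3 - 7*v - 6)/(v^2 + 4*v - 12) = (v^3 - 7*v - 6)/(v^2 + 4*v - 12)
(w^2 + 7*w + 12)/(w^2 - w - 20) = (w + 3)/(w - 5)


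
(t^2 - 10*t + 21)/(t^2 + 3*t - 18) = (t - 7)/(t + 6)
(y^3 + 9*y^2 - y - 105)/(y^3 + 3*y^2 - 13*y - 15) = (y + 7)/(y + 1)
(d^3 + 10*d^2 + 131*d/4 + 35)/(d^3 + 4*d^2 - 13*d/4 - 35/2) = (d + 4)/(d - 2)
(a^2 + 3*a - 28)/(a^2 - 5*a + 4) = (a + 7)/(a - 1)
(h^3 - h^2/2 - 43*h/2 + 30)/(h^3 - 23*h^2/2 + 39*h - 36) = (h + 5)/(h - 6)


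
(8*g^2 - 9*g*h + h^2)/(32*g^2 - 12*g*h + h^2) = (g - h)/(4*g - h)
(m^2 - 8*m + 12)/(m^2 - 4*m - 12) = (m - 2)/(m + 2)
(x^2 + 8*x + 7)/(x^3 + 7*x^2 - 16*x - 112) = (x + 1)/(x^2 - 16)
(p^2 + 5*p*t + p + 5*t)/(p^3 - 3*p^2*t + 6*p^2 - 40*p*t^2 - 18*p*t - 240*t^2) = (p + 1)/(p^2 - 8*p*t + 6*p - 48*t)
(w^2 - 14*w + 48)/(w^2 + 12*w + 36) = (w^2 - 14*w + 48)/(w^2 + 12*w + 36)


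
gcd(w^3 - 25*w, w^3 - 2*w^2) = w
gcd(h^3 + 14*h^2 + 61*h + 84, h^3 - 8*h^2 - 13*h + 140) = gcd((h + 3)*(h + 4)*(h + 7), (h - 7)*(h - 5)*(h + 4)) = h + 4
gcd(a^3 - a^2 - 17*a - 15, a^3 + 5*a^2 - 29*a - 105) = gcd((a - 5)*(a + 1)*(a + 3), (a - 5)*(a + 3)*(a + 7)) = a^2 - 2*a - 15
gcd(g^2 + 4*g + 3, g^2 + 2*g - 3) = g + 3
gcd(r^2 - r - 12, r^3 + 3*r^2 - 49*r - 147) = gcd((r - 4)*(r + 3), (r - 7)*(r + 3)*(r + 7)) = r + 3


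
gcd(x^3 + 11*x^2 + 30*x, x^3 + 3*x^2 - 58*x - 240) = x^2 + 11*x + 30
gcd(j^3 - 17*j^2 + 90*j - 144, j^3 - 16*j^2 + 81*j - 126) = j^2 - 9*j + 18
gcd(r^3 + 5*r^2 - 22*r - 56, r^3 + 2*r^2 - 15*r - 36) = r - 4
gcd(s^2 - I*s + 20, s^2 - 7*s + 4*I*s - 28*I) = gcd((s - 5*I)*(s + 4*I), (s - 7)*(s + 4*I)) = s + 4*I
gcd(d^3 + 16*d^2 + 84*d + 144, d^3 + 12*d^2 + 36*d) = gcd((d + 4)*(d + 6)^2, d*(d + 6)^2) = d^2 + 12*d + 36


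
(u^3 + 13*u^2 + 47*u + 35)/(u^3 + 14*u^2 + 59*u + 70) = (u + 1)/(u + 2)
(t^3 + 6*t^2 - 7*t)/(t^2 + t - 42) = t*(t - 1)/(t - 6)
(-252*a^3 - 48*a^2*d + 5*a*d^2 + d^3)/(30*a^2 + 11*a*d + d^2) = (-42*a^2 - a*d + d^2)/(5*a + d)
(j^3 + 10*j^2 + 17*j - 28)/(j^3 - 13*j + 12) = (j + 7)/(j - 3)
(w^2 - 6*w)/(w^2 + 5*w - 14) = w*(w - 6)/(w^2 + 5*w - 14)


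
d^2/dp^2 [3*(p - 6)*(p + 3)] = 6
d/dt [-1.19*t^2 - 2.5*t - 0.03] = -2.38*t - 2.5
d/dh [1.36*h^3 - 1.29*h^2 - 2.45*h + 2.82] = 4.08*h^2 - 2.58*h - 2.45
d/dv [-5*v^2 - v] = -10*v - 1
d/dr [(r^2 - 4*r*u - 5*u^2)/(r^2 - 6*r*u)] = 2*u*(-r^2 + 5*r*u - 15*u^2)/(r^2*(r^2 - 12*r*u + 36*u^2))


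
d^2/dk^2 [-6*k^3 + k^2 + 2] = 2 - 36*k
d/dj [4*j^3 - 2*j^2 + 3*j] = 12*j^2 - 4*j + 3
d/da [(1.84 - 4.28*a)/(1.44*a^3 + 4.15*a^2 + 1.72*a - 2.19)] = (12.3264*a^3 + 9.8132*a^2 - 15.272*a + 6.2084)/(2.0736*a^6 + 11.952*a^5 + 22.1761*a^4 + 7.9688*a^3 - 15.2186*a^2 - 7.5336*a + 4.7961)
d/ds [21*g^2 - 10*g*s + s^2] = -10*g + 2*s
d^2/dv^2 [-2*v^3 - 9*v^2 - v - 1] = -12*v - 18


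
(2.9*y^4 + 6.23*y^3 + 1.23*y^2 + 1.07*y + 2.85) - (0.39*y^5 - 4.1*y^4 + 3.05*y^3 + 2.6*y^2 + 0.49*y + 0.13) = -0.39*y^5 + 7.0*y^4 + 3.18*y^3 - 1.37*y^2 + 0.58*y + 2.72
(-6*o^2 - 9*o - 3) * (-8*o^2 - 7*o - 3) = 48*o^4 + 114*o^3 + 105*o^2 + 48*o + 9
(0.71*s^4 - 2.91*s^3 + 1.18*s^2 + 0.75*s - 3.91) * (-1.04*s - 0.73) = -0.7384*s^5 + 2.5081*s^4 + 0.8971*s^3 - 1.6414*s^2 + 3.5189*s + 2.8543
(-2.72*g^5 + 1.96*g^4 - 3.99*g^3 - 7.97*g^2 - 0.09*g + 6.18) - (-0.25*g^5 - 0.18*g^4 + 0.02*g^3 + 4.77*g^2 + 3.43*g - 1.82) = -2.47*g^5 + 2.14*g^4 - 4.01*g^3 - 12.74*g^2 - 3.52*g + 8.0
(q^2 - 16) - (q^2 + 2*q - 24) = 8 - 2*q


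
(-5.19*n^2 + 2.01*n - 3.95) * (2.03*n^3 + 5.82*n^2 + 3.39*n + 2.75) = -10.5357*n^5 - 26.1255*n^4 - 13.9144*n^3 - 30.4476*n^2 - 7.863*n - 10.8625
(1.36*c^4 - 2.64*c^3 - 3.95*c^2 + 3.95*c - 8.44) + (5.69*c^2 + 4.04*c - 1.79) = 1.36*c^4 - 2.64*c^3 + 1.74*c^2 + 7.99*c - 10.23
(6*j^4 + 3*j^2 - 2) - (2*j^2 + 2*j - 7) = 6*j^4 + j^2 - 2*j + 5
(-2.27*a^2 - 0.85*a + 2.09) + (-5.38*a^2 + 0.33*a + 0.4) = -7.65*a^2 - 0.52*a + 2.49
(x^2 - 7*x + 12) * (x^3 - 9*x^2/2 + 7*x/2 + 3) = x^5 - 23*x^4/2 + 47*x^3 - 151*x^2/2 + 21*x + 36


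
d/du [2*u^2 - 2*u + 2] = 4*u - 2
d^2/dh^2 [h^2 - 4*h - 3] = 2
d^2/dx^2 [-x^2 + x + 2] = -2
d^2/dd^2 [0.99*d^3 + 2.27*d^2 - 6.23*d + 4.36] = 5.94*d + 4.54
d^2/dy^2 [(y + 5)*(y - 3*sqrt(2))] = 2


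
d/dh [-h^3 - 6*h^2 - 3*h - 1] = -3*h^2 - 12*h - 3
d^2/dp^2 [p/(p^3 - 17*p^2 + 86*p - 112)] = 2*(p*(3*p^2 - 34*p + 86)^2 + (-3*p^2 - p*(3*p - 17) + 34*p - 86)*(p^3 - 17*p^2 + 86*p - 112))/(p^3 - 17*p^2 + 86*p - 112)^3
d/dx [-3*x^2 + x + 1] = 1 - 6*x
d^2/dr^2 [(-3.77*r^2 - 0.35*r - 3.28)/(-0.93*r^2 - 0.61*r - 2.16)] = (3.5527136788005e-15*r^4 - 3.672012*r^3 - 28.417824*r^2 + 6.945984*r + 23.519552)/(0.804357*r^6 + 1.582767*r^5 + 6.642711*r^4 + 7.579189*r^3 + 15.428232*r^2 + 8.538048*r + 10.077696)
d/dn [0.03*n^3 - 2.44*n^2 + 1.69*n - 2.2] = 0.09*n^2 - 4.88*n + 1.69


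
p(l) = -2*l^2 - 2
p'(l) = -4*l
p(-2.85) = -18.24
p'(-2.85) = 11.40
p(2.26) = -12.22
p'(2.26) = -9.04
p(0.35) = -2.24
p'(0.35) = -1.40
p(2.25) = -12.12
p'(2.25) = -9.00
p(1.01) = -4.04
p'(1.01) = -4.04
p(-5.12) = -54.43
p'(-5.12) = 20.48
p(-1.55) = -6.80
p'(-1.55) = 6.20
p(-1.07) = -4.29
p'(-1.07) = 4.28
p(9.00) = -164.00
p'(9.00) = -36.00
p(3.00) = -20.00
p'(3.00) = -12.00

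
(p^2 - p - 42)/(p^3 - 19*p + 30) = (p^2 - p - 42)/(p^3 - 19*p + 30)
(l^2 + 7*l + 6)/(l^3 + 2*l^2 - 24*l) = (l + 1)/(l*(l - 4))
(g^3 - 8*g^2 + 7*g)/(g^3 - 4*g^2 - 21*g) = (g - 1)/(g + 3)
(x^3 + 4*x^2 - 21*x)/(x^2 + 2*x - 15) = x*(x + 7)/(x + 5)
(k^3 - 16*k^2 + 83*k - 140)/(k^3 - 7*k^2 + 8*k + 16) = (k^2 - 12*k + 35)/(k^2 - 3*k - 4)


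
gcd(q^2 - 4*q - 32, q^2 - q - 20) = q + 4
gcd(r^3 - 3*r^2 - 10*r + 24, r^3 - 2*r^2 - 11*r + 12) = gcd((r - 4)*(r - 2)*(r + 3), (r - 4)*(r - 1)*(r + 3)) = r^2 - r - 12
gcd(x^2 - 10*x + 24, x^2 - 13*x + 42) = x - 6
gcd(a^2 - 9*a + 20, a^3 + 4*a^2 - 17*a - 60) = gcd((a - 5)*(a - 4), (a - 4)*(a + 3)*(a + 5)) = a - 4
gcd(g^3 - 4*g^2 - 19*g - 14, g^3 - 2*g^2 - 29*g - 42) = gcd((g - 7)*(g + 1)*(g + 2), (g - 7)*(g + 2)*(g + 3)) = g^2 - 5*g - 14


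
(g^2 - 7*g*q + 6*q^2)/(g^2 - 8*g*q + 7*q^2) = (-g + 6*q)/(-g + 7*q)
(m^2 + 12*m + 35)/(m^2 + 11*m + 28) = (m + 5)/(m + 4)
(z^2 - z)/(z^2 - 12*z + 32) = z*(z - 1)/(z^2 - 12*z + 32)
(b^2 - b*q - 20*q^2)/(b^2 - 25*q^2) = (b + 4*q)/(b + 5*q)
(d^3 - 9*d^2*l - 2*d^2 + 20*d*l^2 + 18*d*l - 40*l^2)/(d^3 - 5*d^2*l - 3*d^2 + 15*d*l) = (d^2 - 4*d*l - 2*d + 8*l)/(d*(d - 3))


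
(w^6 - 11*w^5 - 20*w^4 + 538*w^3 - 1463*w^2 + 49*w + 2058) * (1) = w^6 - 11*w^5 - 20*w^4 + 538*w^3 - 1463*w^2 + 49*w + 2058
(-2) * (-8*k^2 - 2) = 16*k^2 + 4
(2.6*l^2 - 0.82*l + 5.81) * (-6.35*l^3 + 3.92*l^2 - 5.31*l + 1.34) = -16.51*l^5 + 15.399*l^4 - 53.9139*l^3 + 30.6134*l^2 - 31.9499*l + 7.7854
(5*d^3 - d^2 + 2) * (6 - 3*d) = -15*d^4 + 33*d^3 - 6*d^2 - 6*d + 12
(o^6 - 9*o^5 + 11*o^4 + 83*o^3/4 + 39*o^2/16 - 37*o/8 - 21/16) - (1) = o^6 - 9*o^5 + 11*o^4 + 83*o^3/4 + 39*o^2/16 - 37*o/8 - 37/16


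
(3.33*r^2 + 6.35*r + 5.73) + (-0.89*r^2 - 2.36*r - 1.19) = 2.44*r^2 + 3.99*r + 4.54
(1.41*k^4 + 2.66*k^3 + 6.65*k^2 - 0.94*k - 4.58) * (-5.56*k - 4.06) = -7.8396*k^5 - 20.5142*k^4 - 47.7736*k^3 - 21.7726*k^2 + 29.2812*k + 18.5948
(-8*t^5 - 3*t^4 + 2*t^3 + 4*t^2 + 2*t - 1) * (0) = 0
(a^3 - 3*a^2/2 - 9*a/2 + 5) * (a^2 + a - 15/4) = a^5 - a^4/2 - 39*a^3/4 + 49*a^2/8 + 175*a/8 - 75/4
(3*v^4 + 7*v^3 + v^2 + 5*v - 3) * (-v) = -3*v^5 - 7*v^4 - v^3 - 5*v^2 + 3*v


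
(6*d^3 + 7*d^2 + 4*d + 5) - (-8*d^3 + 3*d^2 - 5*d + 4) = 14*d^3 + 4*d^2 + 9*d + 1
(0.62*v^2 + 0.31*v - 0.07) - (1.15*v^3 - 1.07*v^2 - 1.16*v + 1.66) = -1.15*v^3 + 1.69*v^2 + 1.47*v - 1.73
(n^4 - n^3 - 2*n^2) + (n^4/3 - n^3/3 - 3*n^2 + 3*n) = 4*n^4/3 - 4*n^3/3 - 5*n^2 + 3*n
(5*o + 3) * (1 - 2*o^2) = -10*o^3 - 6*o^2 + 5*o + 3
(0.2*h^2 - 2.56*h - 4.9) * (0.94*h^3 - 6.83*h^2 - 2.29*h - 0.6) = 0.188*h^5 - 3.7724*h^4 + 12.4208*h^3 + 39.2094*h^2 + 12.757*h + 2.94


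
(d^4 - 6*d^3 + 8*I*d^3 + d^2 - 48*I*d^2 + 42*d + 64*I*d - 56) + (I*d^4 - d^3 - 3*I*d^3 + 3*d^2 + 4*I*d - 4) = d^4 + I*d^4 - 7*d^3 + 5*I*d^3 + 4*d^2 - 48*I*d^2 + 42*d + 68*I*d - 60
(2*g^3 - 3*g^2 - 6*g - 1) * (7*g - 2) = 14*g^4 - 25*g^3 - 36*g^2 + 5*g + 2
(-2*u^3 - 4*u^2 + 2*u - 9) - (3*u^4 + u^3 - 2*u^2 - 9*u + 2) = -3*u^4 - 3*u^3 - 2*u^2 + 11*u - 11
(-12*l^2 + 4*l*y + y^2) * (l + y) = -12*l^3 - 8*l^2*y + 5*l*y^2 + y^3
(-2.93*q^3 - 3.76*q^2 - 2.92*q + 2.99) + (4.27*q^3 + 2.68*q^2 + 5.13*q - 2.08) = 1.34*q^3 - 1.08*q^2 + 2.21*q + 0.91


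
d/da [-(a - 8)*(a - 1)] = 9 - 2*a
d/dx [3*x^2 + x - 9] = 6*x + 1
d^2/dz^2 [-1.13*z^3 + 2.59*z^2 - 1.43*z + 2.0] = 5.18 - 6.78*z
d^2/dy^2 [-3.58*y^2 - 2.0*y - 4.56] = -7.16000000000000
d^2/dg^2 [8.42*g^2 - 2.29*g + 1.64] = 16.8400000000000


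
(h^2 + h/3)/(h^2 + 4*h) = (h + 1/3)/(h + 4)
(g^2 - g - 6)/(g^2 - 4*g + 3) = (g + 2)/(g - 1)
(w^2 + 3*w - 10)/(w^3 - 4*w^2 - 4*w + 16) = (w + 5)/(w^2 - 2*w - 8)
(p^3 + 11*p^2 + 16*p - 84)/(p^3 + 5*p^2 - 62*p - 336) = (p - 2)/(p - 8)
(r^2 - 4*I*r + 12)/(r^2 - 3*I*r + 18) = (r + 2*I)/(r + 3*I)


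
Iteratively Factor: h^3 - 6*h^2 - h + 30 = (h + 2)*(h^2 - 8*h + 15) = (h - 3)*(h + 2)*(h - 5)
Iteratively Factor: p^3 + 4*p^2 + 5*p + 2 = (p + 1)*(p^2 + 3*p + 2) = (p + 1)*(p + 2)*(p + 1)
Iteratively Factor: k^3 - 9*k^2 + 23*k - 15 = (k - 3)*(k^2 - 6*k + 5) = (k - 5)*(k - 3)*(k - 1)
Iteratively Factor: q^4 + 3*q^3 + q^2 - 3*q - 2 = (q + 2)*(q^3 + q^2 - q - 1) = (q + 1)*(q + 2)*(q^2 - 1) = (q + 1)^2*(q + 2)*(q - 1)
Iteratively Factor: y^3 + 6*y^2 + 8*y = (y + 2)*(y^2 + 4*y) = (y + 2)*(y + 4)*(y)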